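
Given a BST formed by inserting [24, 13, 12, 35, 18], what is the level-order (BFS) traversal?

Tree insertion order: [24, 13, 12, 35, 18]
Tree (level-order array): [24, 13, 35, 12, 18]
BFS from the root, enqueuing left then right child of each popped node:
  queue [24] -> pop 24, enqueue [13, 35], visited so far: [24]
  queue [13, 35] -> pop 13, enqueue [12, 18], visited so far: [24, 13]
  queue [35, 12, 18] -> pop 35, enqueue [none], visited so far: [24, 13, 35]
  queue [12, 18] -> pop 12, enqueue [none], visited so far: [24, 13, 35, 12]
  queue [18] -> pop 18, enqueue [none], visited so far: [24, 13, 35, 12, 18]
Result: [24, 13, 35, 12, 18]


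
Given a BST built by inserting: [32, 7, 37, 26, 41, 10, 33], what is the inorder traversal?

Tree insertion order: [32, 7, 37, 26, 41, 10, 33]
Tree (level-order array): [32, 7, 37, None, 26, 33, 41, 10]
Inorder traversal: [7, 10, 26, 32, 33, 37, 41]


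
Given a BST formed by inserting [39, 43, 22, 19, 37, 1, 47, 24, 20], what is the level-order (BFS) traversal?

Tree insertion order: [39, 43, 22, 19, 37, 1, 47, 24, 20]
Tree (level-order array): [39, 22, 43, 19, 37, None, 47, 1, 20, 24]
BFS from the root, enqueuing left then right child of each popped node:
  queue [39] -> pop 39, enqueue [22, 43], visited so far: [39]
  queue [22, 43] -> pop 22, enqueue [19, 37], visited so far: [39, 22]
  queue [43, 19, 37] -> pop 43, enqueue [47], visited so far: [39, 22, 43]
  queue [19, 37, 47] -> pop 19, enqueue [1, 20], visited so far: [39, 22, 43, 19]
  queue [37, 47, 1, 20] -> pop 37, enqueue [24], visited so far: [39, 22, 43, 19, 37]
  queue [47, 1, 20, 24] -> pop 47, enqueue [none], visited so far: [39, 22, 43, 19, 37, 47]
  queue [1, 20, 24] -> pop 1, enqueue [none], visited so far: [39, 22, 43, 19, 37, 47, 1]
  queue [20, 24] -> pop 20, enqueue [none], visited so far: [39, 22, 43, 19, 37, 47, 1, 20]
  queue [24] -> pop 24, enqueue [none], visited so far: [39, 22, 43, 19, 37, 47, 1, 20, 24]
Result: [39, 22, 43, 19, 37, 47, 1, 20, 24]


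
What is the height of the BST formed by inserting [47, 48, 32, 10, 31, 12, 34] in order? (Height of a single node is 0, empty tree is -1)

Insertion order: [47, 48, 32, 10, 31, 12, 34]
Tree (level-order array): [47, 32, 48, 10, 34, None, None, None, 31, None, None, 12]
Compute height bottom-up (empty subtree = -1):
  height(12) = 1 + max(-1, -1) = 0
  height(31) = 1 + max(0, -1) = 1
  height(10) = 1 + max(-1, 1) = 2
  height(34) = 1 + max(-1, -1) = 0
  height(32) = 1 + max(2, 0) = 3
  height(48) = 1 + max(-1, -1) = 0
  height(47) = 1 + max(3, 0) = 4
Height = 4


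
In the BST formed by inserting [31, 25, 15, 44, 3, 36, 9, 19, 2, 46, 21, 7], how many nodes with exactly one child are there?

Tree built from: [31, 25, 15, 44, 3, 36, 9, 19, 2, 46, 21, 7]
Tree (level-order array): [31, 25, 44, 15, None, 36, 46, 3, 19, None, None, None, None, 2, 9, None, 21, None, None, 7]
Rule: These are nodes with exactly 1 non-null child.
Per-node child counts:
  node 31: 2 child(ren)
  node 25: 1 child(ren)
  node 15: 2 child(ren)
  node 3: 2 child(ren)
  node 2: 0 child(ren)
  node 9: 1 child(ren)
  node 7: 0 child(ren)
  node 19: 1 child(ren)
  node 21: 0 child(ren)
  node 44: 2 child(ren)
  node 36: 0 child(ren)
  node 46: 0 child(ren)
Matching nodes: [25, 9, 19]
Count of nodes with exactly one child: 3


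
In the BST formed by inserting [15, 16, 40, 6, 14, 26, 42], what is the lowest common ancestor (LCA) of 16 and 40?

Tree insertion order: [15, 16, 40, 6, 14, 26, 42]
Tree (level-order array): [15, 6, 16, None, 14, None, 40, None, None, 26, 42]
In a BST, the LCA of p=16, q=40 is the first node v on the
root-to-leaf path with p <= v <= q (go left if both < v, right if both > v).
Walk from root:
  at 15: both 16 and 40 > 15, go right
  at 16: 16 <= 16 <= 40, this is the LCA
LCA = 16


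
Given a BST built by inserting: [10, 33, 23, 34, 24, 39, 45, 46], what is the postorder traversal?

Tree insertion order: [10, 33, 23, 34, 24, 39, 45, 46]
Tree (level-order array): [10, None, 33, 23, 34, None, 24, None, 39, None, None, None, 45, None, 46]
Postorder traversal: [24, 23, 46, 45, 39, 34, 33, 10]


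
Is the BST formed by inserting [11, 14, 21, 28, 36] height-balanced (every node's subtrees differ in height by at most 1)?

Tree (level-order array): [11, None, 14, None, 21, None, 28, None, 36]
Definition: a tree is height-balanced if, at every node, |h(left) - h(right)| <= 1 (empty subtree has height -1).
Bottom-up per-node check:
  node 36: h_left=-1, h_right=-1, diff=0 [OK], height=0
  node 28: h_left=-1, h_right=0, diff=1 [OK], height=1
  node 21: h_left=-1, h_right=1, diff=2 [FAIL (|-1-1|=2 > 1)], height=2
  node 14: h_left=-1, h_right=2, diff=3 [FAIL (|-1-2|=3 > 1)], height=3
  node 11: h_left=-1, h_right=3, diff=4 [FAIL (|-1-3|=4 > 1)], height=4
Node 21 violates the condition: |-1 - 1| = 2 > 1.
Result: Not balanced


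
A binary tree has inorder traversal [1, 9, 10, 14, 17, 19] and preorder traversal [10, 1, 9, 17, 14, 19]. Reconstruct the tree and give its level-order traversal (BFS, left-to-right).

Inorder:  [1, 9, 10, 14, 17, 19]
Preorder: [10, 1, 9, 17, 14, 19]
Algorithm: preorder visits root first, so consume preorder in order;
for each root, split the current inorder slice at that value into
left-subtree inorder and right-subtree inorder, then recurse.
Recursive splits:
  root=10; inorder splits into left=[1, 9], right=[14, 17, 19]
  root=1; inorder splits into left=[], right=[9]
  root=9; inorder splits into left=[], right=[]
  root=17; inorder splits into left=[14], right=[19]
  root=14; inorder splits into left=[], right=[]
  root=19; inorder splits into left=[], right=[]
Reconstructed level-order: [10, 1, 17, 9, 14, 19]


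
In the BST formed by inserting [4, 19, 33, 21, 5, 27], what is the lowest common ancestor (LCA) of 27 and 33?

Tree insertion order: [4, 19, 33, 21, 5, 27]
Tree (level-order array): [4, None, 19, 5, 33, None, None, 21, None, None, 27]
In a BST, the LCA of p=27, q=33 is the first node v on the
root-to-leaf path with p <= v <= q (go left if both < v, right if both > v).
Walk from root:
  at 4: both 27 and 33 > 4, go right
  at 19: both 27 and 33 > 19, go right
  at 33: 27 <= 33 <= 33, this is the LCA
LCA = 33


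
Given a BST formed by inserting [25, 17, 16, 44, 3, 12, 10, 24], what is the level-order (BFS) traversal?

Tree insertion order: [25, 17, 16, 44, 3, 12, 10, 24]
Tree (level-order array): [25, 17, 44, 16, 24, None, None, 3, None, None, None, None, 12, 10]
BFS from the root, enqueuing left then right child of each popped node:
  queue [25] -> pop 25, enqueue [17, 44], visited so far: [25]
  queue [17, 44] -> pop 17, enqueue [16, 24], visited so far: [25, 17]
  queue [44, 16, 24] -> pop 44, enqueue [none], visited so far: [25, 17, 44]
  queue [16, 24] -> pop 16, enqueue [3], visited so far: [25, 17, 44, 16]
  queue [24, 3] -> pop 24, enqueue [none], visited so far: [25, 17, 44, 16, 24]
  queue [3] -> pop 3, enqueue [12], visited so far: [25, 17, 44, 16, 24, 3]
  queue [12] -> pop 12, enqueue [10], visited so far: [25, 17, 44, 16, 24, 3, 12]
  queue [10] -> pop 10, enqueue [none], visited so far: [25, 17, 44, 16, 24, 3, 12, 10]
Result: [25, 17, 44, 16, 24, 3, 12, 10]


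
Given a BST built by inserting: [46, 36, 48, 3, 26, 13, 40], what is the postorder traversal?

Tree insertion order: [46, 36, 48, 3, 26, 13, 40]
Tree (level-order array): [46, 36, 48, 3, 40, None, None, None, 26, None, None, 13]
Postorder traversal: [13, 26, 3, 40, 36, 48, 46]


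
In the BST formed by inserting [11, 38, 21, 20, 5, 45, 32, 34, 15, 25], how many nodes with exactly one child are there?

Tree built from: [11, 38, 21, 20, 5, 45, 32, 34, 15, 25]
Tree (level-order array): [11, 5, 38, None, None, 21, 45, 20, 32, None, None, 15, None, 25, 34]
Rule: These are nodes with exactly 1 non-null child.
Per-node child counts:
  node 11: 2 child(ren)
  node 5: 0 child(ren)
  node 38: 2 child(ren)
  node 21: 2 child(ren)
  node 20: 1 child(ren)
  node 15: 0 child(ren)
  node 32: 2 child(ren)
  node 25: 0 child(ren)
  node 34: 0 child(ren)
  node 45: 0 child(ren)
Matching nodes: [20]
Count of nodes with exactly one child: 1


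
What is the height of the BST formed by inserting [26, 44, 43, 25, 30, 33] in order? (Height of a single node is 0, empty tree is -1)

Insertion order: [26, 44, 43, 25, 30, 33]
Tree (level-order array): [26, 25, 44, None, None, 43, None, 30, None, None, 33]
Compute height bottom-up (empty subtree = -1):
  height(25) = 1 + max(-1, -1) = 0
  height(33) = 1 + max(-1, -1) = 0
  height(30) = 1 + max(-1, 0) = 1
  height(43) = 1 + max(1, -1) = 2
  height(44) = 1 + max(2, -1) = 3
  height(26) = 1 + max(0, 3) = 4
Height = 4


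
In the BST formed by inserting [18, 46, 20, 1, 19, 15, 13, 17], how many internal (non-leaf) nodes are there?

Tree built from: [18, 46, 20, 1, 19, 15, 13, 17]
Tree (level-order array): [18, 1, 46, None, 15, 20, None, 13, 17, 19]
Rule: An internal node has at least one child.
Per-node child counts:
  node 18: 2 child(ren)
  node 1: 1 child(ren)
  node 15: 2 child(ren)
  node 13: 0 child(ren)
  node 17: 0 child(ren)
  node 46: 1 child(ren)
  node 20: 1 child(ren)
  node 19: 0 child(ren)
Matching nodes: [18, 1, 15, 46, 20]
Count of internal (non-leaf) nodes: 5


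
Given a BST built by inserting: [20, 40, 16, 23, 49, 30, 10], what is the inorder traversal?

Tree insertion order: [20, 40, 16, 23, 49, 30, 10]
Tree (level-order array): [20, 16, 40, 10, None, 23, 49, None, None, None, 30]
Inorder traversal: [10, 16, 20, 23, 30, 40, 49]


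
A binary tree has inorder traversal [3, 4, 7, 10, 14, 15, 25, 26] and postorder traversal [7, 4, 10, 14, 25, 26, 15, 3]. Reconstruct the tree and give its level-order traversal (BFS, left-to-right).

Inorder:   [3, 4, 7, 10, 14, 15, 25, 26]
Postorder: [7, 4, 10, 14, 25, 26, 15, 3]
Algorithm: postorder visits root last, so walk postorder right-to-left;
each value is the root of the current inorder slice — split it at that
value, recurse on the right subtree first, then the left.
Recursive splits:
  root=3; inorder splits into left=[], right=[4, 7, 10, 14, 15, 25, 26]
  root=15; inorder splits into left=[4, 7, 10, 14], right=[25, 26]
  root=26; inorder splits into left=[25], right=[]
  root=25; inorder splits into left=[], right=[]
  root=14; inorder splits into left=[4, 7, 10], right=[]
  root=10; inorder splits into left=[4, 7], right=[]
  root=4; inorder splits into left=[], right=[7]
  root=7; inorder splits into left=[], right=[]
Reconstructed level-order: [3, 15, 14, 26, 10, 25, 4, 7]


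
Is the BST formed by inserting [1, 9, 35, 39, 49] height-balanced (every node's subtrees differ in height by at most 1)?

Tree (level-order array): [1, None, 9, None, 35, None, 39, None, 49]
Definition: a tree is height-balanced if, at every node, |h(left) - h(right)| <= 1 (empty subtree has height -1).
Bottom-up per-node check:
  node 49: h_left=-1, h_right=-1, diff=0 [OK], height=0
  node 39: h_left=-1, h_right=0, diff=1 [OK], height=1
  node 35: h_left=-1, h_right=1, diff=2 [FAIL (|-1-1|=2 > 1)], height=2
  node 9: h_left=-1, h_right=2, diff=3 [FAIL (|-1-2|=3 > 1)], height=3
  node 1: h_left=-1, h_right=3, diff=4 [FAIL (|-1-3|=4 > 1)], height=4
Node 35 violates the condition: |-1 - 1| = 2 > 1.
Result: Not balanced


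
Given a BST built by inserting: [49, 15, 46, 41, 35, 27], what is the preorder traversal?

Tree insertion order: [49, 15, 46, 41, 35, 27]
Tree (level-order array): [49, 15, None, None, 46, 41, None, 35, None, 27]
Preorder traversal: [49, 15, 46, 41, 35, 27]


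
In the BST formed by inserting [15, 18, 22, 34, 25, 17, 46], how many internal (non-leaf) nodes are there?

Tree built from: [15, 18, 22, 34, 25, 17, 46]
Tree (level-order array): [15, None, 18, 17, 22, None, None, None, 34, 25, 46]
Rule: An internal node has at least one child.
Per-node child counts:
  node 15: 1 child(ren)
  node 18: 2 child(ren)
  node 17: 0 child(ren)
  node 22: 1 child(ren)
  node 34: 2 child(ren)
  node 25: 0 child(ren)
  node 46: 0 child(ren)
Matching nodes: [15, 18, 22, 34]
Count of internal (non-leaf) nodes: 4


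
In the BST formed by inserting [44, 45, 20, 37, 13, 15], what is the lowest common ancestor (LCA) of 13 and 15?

Tree insertion order: [44, 45, 20, 37, 13, 15]
Tree (level-order array): [44, 20, 45, 13, 37, None, None, None, 15]
In a BST, the LCA of p=13, q=15 is the first node v on the
root-to-leaf path with p <= v <= q (go left if both < v, right if both > v).
Walk from root:
  at 44: both 13 and 15 < 44, go left
  at 20: both 13 and 15 < 20, go left
  at 13: 13 <= 13 <= 15, this is the LCA
LCA = 13


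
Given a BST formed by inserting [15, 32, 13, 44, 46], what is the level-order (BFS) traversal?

Tree insertion order: [15, 32, 13, 44, 46]
Tree (level-order array): [15, 13, 32, None, None, None, 44, None, 46]
BFS from the root, enqueuing left then right child of each popped node:
  queue [15] -> pop 15, enqueue [13, 32], visited so far: [15]
  queue [13, 32] -> pop 13, enqueue [none], visited so far: [15, 13]
  queue [32] -> pop 32, enqueue [44], visited so far: [15, 13, 32]
  queue [44] -> pop 44, enqueue [46], visited so far: [15, 13, 32, 44]
  queue [46] -> pop 46, enqueue [none], visited so far: [15, 13, 32, 44, 46]
Result: [15, 13, 32, 44, 46]


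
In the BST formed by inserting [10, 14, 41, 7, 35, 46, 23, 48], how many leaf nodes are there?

Tree built from: [10, 14, 41, 7, 35, 46, 23, 48]
Tree (level-order array): [10, 7, 14, None, None, None, 41, 35, 46, 23, None, None, 48]
Rule: A leaf has 0 children.
Per-node child counts:
  node 10: 2 child(ren)
  node 7: 0 child(ren)
  node 14: 1 child(ren)
  node 41: 2 child(ren)
  node 35: 1 child(ren)
  node 23: 0 child(ren)
  node 46: 1 child(ren)
  node 48: 0 child(ren)
Matching nodes: [7, 23, 48]
Count of leaf nodes: 3


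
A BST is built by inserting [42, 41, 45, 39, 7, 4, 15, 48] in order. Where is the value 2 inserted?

Starting tree (level order): [42, 41, 45, 39, None, None, 48, 7, None, None, None, 4, 15]
Insertion path: 42 -> 41 -> 39 -> 7 -> 4
Result: insert 2 as left child of 4
Final tree (level order): [42, 41, 45, 39, None, None, 48, 7, None, None, None, 4, 15, 2]


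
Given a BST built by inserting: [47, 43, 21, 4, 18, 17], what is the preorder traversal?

Tree insertion order: [47, 43, 21, 4, 18, 17]
Tree (level-order array): [47, 43, None, 21, None, 4, None, None, 18, 17]
Preorder traversal: [47, 43, 21, 4, 18, 17]


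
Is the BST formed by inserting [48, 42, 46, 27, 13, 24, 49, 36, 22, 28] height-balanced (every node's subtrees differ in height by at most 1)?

Tree (level-order array): [48, 42, 49, 27, 46, None, None, 13, 36, None, None, None, 24, 28, None, 22]
Definition: a tree is height-balanced if, at every node, |h(left) - h(right)| <= 1 (empty subtree has height -1).
Bottom-up per-node check:
  node 22: h_left=-1, h_right=-1, diff=0 [OK], height=0
  node 24: h_left=0, h_right=-1, diff=1 [OK], height=1
  node 13: h_left=-1, h_right=1, diff=2 [FAIL (|-1-1|=2 > 1)], height=2
  node 28: h_left=-1, h_right=-1, diff=0 [OK], height=0
  node 36: h_left=0, h_right=-1, diff=1 [OK], height=1
  node 27: h_left=2, h_right=1, diff=1 [OK], height=3
  node 46: h_left=-1, h_right=-1, diff=0 [OK], height=0
  node 42: h_left=3, h_right=0, diff=3 [FAIL (|3-0|=3 > 1)], height=4
  node 49: h_left=-1, h_right=-1, diff=0 [OK], height=0
  node 48: h_left=4, h_right=0, diff=4 [FAIL (|4-0|=4 > 1)], height=5
Node 13 violates the condition: |-1 - 1| = 2 > 1.
Result: Not balanced


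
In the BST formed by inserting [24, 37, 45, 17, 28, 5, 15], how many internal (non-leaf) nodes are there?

Tree built from: [24, 37, 45, 17, 28, 5, 15]
Tree (level-order array): [24, 17, 37, 5, None, 28, 45, None, 15]
Rule: An internal node has at least one child.
Per-node child counts:
  node 24: 2 child(ren)
  node 17: 1 child(ren)
  node 5: 1 child(ren)
  node 15: 0 child(ren)
  node 37: 2 child(ren)
  node 28: 0 child(ren)
  node 45: 0 child(ren)
Matching nodes: [24, 17, 5, 37]
Count of internal (non-leaf) nodes: 4


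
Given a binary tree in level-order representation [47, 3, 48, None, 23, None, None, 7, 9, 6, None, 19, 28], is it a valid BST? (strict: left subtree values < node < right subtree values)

Level-order array: [47, 3, 48, None, 23, None, None, 7, 9, 6, None, 19, 28]
Validate using subtree bounds (lo, hi): at each node, require lo < value < hi,
then recurse left with hi=value and right with lo=value.
Preorder trace (stopping at first violation):
  at node 47 with bounds (-inf, +inf): OK
  at node 3 with bounds (-inf, 47): OK
  at node 23 with bounds (3, 47): OK
  at node 7 with bounds (3, 23): OK
  at node 6 with bounds (3, 7): OK
  at node 9 with bounds (23, 47): VIOLATION
Node 9 violates its bound: not (23 < 9 < 47).
Result: Not a valid BST


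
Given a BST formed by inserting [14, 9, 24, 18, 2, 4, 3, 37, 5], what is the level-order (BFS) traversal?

Tree insertion order: [14, 9, 24, 18, 2, 4, 3, 37, 5]
Tree (level-order array): [14, 9, 24, 2, None, 18, 37, None, 4, None, None, None, None, 3, 5]
BFS from the root, enqueuing left then right child of each popped node:
  queue [14] -> pop 14, enqueue [9, 24], visited so far: [14]
  queue [9, 24] -> pop 9, enqueue [2], visited so far: [14, 9]
  queue [24, 2] -> pop 24, enqueue [18, 37], visited so far: [14, 9, 24]
  queue [2, 18, 37] -> pop 2, enqueue [4], visited so far: [14, 9, 24, 2]
  queue [18, 37, 4] -> pop 18, enqueue [none], visited so far: [14, 9, 24, 2, 18]
  queue [37, 4] -> pop 37, enqueue [none], visited so far: [14, 9, 24, 2, 18, 37]
  queue [4] -> pop 4, enqueue [3, 5], visited so far: [14, 9, 24, 2, 18, 37, 4]
  queue [3, 5] -> pop 3, enqueue [none], visited so far: [14, 9, 24, 2, 18, 37, 4, 3]
  queue [5] -> pop 5, enqueue [none], visited so far: [14, 9, 24, 2, 18, 37, 4, 3, 5]
Result: [14, 9, 24, 2, 18, 37, 4, 3, 5]


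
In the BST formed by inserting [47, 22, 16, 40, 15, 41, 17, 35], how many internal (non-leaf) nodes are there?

Tree built from: [47, 22, 16, 40, 15, 41, 17, 35]
Tree (level-order array): [47, 22, None, 16, 40, 15, 17, 35, 41]
Rule: An internal node has at least one child.
Per-node child counts:
  node 47: 1 child(ren)
  node 22: 2 child(ren)
  node 16: 2 child(ren)
  node 15: 0 child(ren)
  node 17: 0 child(ren)
  node 40: 2 child(ren)
  node 35: 0 child(ren)
  node 41: 0 child(ren)
Matching nodes: [47, 22, 16, 40]
Count of internal (non-leaf) nodes: 4


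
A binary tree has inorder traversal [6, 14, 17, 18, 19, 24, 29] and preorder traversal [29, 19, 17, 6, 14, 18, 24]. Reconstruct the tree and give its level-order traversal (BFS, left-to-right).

Inorder:  [6, 14, 17, 18, 19, 24, 29]
Preorder: [29, 19, 17, 6, 14, 18, 24]
Algorithm: preorder visits root first, so consume preorder in order;
for each root, split the current inorder slice at that value into
left-subtree inorder and right-subtree inorder, then recurse.
Recursive splits:
  root=29; inorder splits into left=[6, 14, 17, 18, 19, 24], right=[]
  root=19; inorder splits into left=[6, 14, 17, 18], right=[24]
  root=17; inorder splits into left=[6, 14], right=[18]
  root=6; inorder splits into left=[], right=[14]
  root=14; inorder splits into left=[], right=[]
  root=18; inorder splits into left=[], right=[]
  root=24; inorder splits into left=[], right=[]
Reconstructed level-order: [29, 19, 17, 24, 6, 18, 14]


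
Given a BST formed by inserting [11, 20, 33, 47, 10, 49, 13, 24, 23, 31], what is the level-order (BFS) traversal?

Tree insertion order: [11, 20, 33, 47, 10, 49, 13, 24, 23, 31]
Tree (level-order array): [11, 10, 20, None, None, 13, 33, None, None, 24, 47, 23, 31, None, 49]
BFS from the root, enqueuing left then right child of each popped node:
  queue [11] -> pop 11, enqueue [10, 20], visited so far: [11]
  queue [10, 20] -> pop 10, enqueue [none], visited so far: [11, 10]
  queue [20] -> pop 20, enqueue [13, 33], visited so far: [11, 10, 20]
  queue [13, 33] -> pop 13, enqueue [none], visited so far: [11, 10, 20, 13]
  queue [33] -> pop 33, enqueue [24, 47], visited so far: [11, 10, 20, 13, 33]
  queue [24, 47] -> pop 24, enqueue [23, 31], visited so far: [11, 10, 20, 13, 33, 24]
  queue [47, 23, 31] -> pop 47, enqueue [49], visited so far: [11, 10, 20, 13, 33, 24, 47]
  queue [23, 31, 49] -> pop 23, enqueue [none], visited so far: [11, 10, 20, 13, 33, 24, 47, 23]
  queue [31, 49] -> pop 31, enqueue [none], visited so far: [11, 10, 20, 13, 33, 24, 47, 23, 31]
  queue [49] -> pop 49, enqueue [none], visited so far: [11, 10, 20, 13, 33, 24, 47, 23, 31, 49]
Result: [11, 10, 20, 13, 33, 24, 47, 23, 31, 49]


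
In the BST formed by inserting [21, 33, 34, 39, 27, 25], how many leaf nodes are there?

Tree built from: [21, 33, 34, 39, 27, 25]
Tree (level-order array): [21, None, 33, 27, 34, 25, None, None, 39]
Rule: A leaf has 0 children.
Per-node child counts:
  node 21: 1 child(ren)
  node 33: 2 child(ren)
  node 27: 1 child(ren)
  node 25: 0 child(ren)
  node 34: 1 child(ren)
  node 39: 0 child(ren)
Matching nodes: [25, 39]
Count of leaf nodes: 2


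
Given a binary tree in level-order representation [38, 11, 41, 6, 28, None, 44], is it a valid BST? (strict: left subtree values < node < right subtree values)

Level-order array: [38, 11, 41, 6, 28, None, 44]
Validate using subtree bounds (lo, hi): at each node, require lo < value < hi,
then recurse left with hi=value and right with lo=value.
Preorder trace (stopping at first violation):
  at node 38 with bounds (-inf, +inf): OK
  at node 11 with bounds (-inf, 38): OK
  at node 6 with bounds (-inf, 11): OK
  at node 28 with bounds (11, 38): OK
  at node 41 with bounds (38, +inf): OK
  at node 44 with bounds (41, +inf): OK
No violation found at any node.
Result: Valid BST


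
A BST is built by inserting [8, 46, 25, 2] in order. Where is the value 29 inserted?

Starting tree (level order): [8, 2, 46, None, None, 25]
Insertion path: 8 -> 46 -> 25
Result: insert 29 as right child of 25
Final tree (level order): [8, 2, 46, None, None, 25, None, None, 29]


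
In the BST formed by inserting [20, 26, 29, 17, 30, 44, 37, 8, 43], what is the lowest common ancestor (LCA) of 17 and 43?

Tree insertion order: [20, 26, 29, 17, 30, 44, 37, 8, 43]
Tree (level-order array): [20, 17, 26, 8, None, None, 29, None, None, None, 30, None, 44, 37, None, None, 43]
In a BST, the LCA of p=17, q=43 is the first node v on the
root-to-leaf path with p <= v <= q (go left if both < v, right if both > v).
Walk from root:
  at 20: 17 <= 20 <= 43, this is the LCA
LCA = 20


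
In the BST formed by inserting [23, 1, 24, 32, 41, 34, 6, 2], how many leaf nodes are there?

Tree built from: [23, 1, 24, 32, 41, 34, 6, 2]
Tree (level-order array): [23, 1, 24, None, 6, None, 32, 2, None, None, 41, None, None, 34]
Rule: A leaf has 0 children.
Per-node child counts:
  node 23: 2 child(ren)
  node 1: 1 child(ren)
  node 6: 1 child(ren)
  node 2: 0 child(ren)
  node 24: 1 child(ren)
  node 32: 1 child(ren)
  node 41: 1 child(ren)
  node 34: 0 child(ren)
Matching nodes: [2, 34]
Count of leaf nodes: 2


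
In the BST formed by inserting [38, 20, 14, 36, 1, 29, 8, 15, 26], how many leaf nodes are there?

Tree built from: [38, 20, 14, 36, 1, 29, 8, 15, 26]
Tree (level-order array): [38, 20, None, 14, 36, 1, 15, 29, None, None, 8, None, None, 26]
Rule: A leaf has 0 children.
Per-node child counts:
  node 38: 1 child(ren)
  node 20: 2 child(ren)
  node 14: 2 child(ren)
  node 1: 1 child(ren)
  node 8: 0 child(ren)
  node 15: 0 child(ren)
  node 36: 1 child(ren)
  node 29: 1 child(ren)
  node 26: 0 child(ren)
Matching nodes: [8, 15, 26]
Count of leaf nodes: 3


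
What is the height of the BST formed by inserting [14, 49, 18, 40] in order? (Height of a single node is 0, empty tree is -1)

Insertion order: [14, 49, 18, 40]
Tree (level-order array): [14, None, 49, 18, None, None, 40]
Compute height bottom-up (empty subtree = -1):
  height(40) = 1 + max(-1, -1) = 0
  height(18) = 1 + max(-1, 0) = 1
  height(49) = 1 + max(1, -1) = 2
  height(14) = 1 + max(-1, 2) = 3
Height = 3


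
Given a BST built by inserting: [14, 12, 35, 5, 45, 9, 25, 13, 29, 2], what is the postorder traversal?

Tree insertion order: [14, 12, 35, 5, 45, 9, 25, 13, 29, 2]
Tree (level-order array): [14, 12, 35, 5, 13, 25, 45, 2, 9, None, None, None, 29]
Postorder traversal: [2, 9, 5, 13, 12, 29, 25, 45, 35, 14]


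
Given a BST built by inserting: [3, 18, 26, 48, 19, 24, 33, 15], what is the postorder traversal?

Tree insertion order: [3, 18, 26, 48, 19, 24, 33, 15]
Tree (level-order array): [3, None, 18, 15, 26, None, None, 19, 48, None, 24, 33]
Postorder traversal: [15, 24, 19, 33, 48, 26, 18, 3]


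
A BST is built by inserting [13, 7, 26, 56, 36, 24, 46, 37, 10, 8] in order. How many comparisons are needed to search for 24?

Search path for 24: 13 -> 26 -> 24
Found: True
Comparisons: 3


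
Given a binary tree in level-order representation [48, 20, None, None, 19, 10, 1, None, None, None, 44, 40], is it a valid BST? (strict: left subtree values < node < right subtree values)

Level-order array: [48, 20, None, None, 19, 10, 1, None, None, None, 44, 40]
Validate using subtree bounds (lo, hi): at each node, require lo < value < hi,
then recurse left with hi=value and right with lo=value.
Preorder trace (stopping at first violation):
  at node 48 with bounds (-inf, +inf): OK
  at node 20 with bounds (-inf, 48): OK
  at node 19 with bounds (20, 48): VIOLATION
Node 19 violates its bound: not (20 < 19 < 48).
Result: Not a valid BST


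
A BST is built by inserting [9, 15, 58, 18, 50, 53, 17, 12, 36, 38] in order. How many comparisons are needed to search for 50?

Search path for 50: 9 -> 15 -> 58 -> 18 -> 50
Found: True
Comparisons: 5


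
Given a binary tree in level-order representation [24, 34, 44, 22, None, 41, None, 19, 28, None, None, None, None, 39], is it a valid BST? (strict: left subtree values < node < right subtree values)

Level-order array: [24, 34, 44, 22, None, 41, None, 19, 28, None, None, None, None, 39]
Validate using subtree bounds (lo, hi): at each node, require lo < value < hi,
then recurse left with hi=value and right with lo=value.
Preorder trace (stopping at first violation):
  at node 24 with bounds (-inf, +inf): OK
  at node 34 with bounds (-inf, 24): VIOLATION
Node 34 violates its bound: not (-inf < 34 < 24).
Result: Not a valid BST


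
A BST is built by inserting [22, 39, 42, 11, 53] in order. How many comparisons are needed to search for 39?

Search path for 39: 22 -> 39
Found: True
Comparisons: 2


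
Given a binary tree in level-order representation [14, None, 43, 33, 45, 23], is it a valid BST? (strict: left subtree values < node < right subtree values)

Level-order array: [14, None, 43, 33, 45, 23]
Validate using subtree bounds (lo, hi): at each node, require lo < value < hi,
then recurse left with hi=value and right with lo=value.
Preorder trace (stopping at first violation):
  at node 14 with bounds (-inf, +inf): OK
  at node 43 with bounds (14, +inf): OK
  at node 33 with bounds (14, 43): OK
  at node 23 with bounds (14, 33): OK
  at node 45 with bounds (43, +inf): OK
No violation found at any node.
Result: Valid BST


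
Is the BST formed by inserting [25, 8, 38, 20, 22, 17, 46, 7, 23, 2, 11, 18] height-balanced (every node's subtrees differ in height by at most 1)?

Tree (level-order array): [25, 8, 38, 7, 20, None, 46, 2, None, 17, 22, None, None, None, None, 11, 18, None, 23]
Definition: a tree is height-balanced if, at every node, |h(left) - h(right)| <= 1 (empty subtree has height -1).
Bottom-up per-node check:
  node 2: h_left=-1, h_right=-1, diff=0 [OK], height=0
  node 7: h_left=0, h_right=-1, diff=1 [OK], height=1
  node 11: h_left=-1, h_right=-1, diff=0 [OK], height=0
  node 18: h_left=-1, h_right=-1, diff=0 [OK], height=0
  node 17: h_left=0, h_right=0, diff=0 [OK], height=1
  node 23: h_left=-1, h_right=-1, diff=0 [OK], height=0
  node 22: h_left=-1, h_right=0, diff=1 [OK], height=1
  node 20: h_left=1, h_right=1, diff=0 [OK], height=2
  node 8: h_left=1, h_right=2, diff=1 [OK], height=3
  node 46: h_left=-1, h_right=-1, diff=0 [OK], height=0
  node 38: h_left=-1, h_right=0, diff=1 [OK], height=1
  node 25: h_left=3, h_right=1, diff=2 [FAIL (|3-1|=2 > 1)], height=4
Node 25 violates the condition: |3 - 1| = 2 > 1.
Result: Not balanced


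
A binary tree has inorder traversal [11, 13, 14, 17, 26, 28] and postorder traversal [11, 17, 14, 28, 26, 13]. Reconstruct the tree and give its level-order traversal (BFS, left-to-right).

Inorder:   [11, 13, 14, 17, 26, 28]
Postorder: [11, 17, 14, 28, 26, 13]
Algorithm: postorder visits root last, so walk postorder right-to-left;
each value is the root of the current inorder slice — split it at that
value, recurse on the right subtree first, then the left.
Recursive splits:
  root=13; inorder splits into left=[11], right=[14, 17, 26, 28]
  root=26; inorder splits into left=[14, 17], right=[28]
  root=28; inorder splits into left=[], right=[]
  root=14; inorder splits into left=[], right=[17]
  root=17; inorder splits into left=[], right=[]
  root=11; inorder splits into left=[], right=[]
Reconstructed level-order: [13, 11, 26, 14, 28, 17]


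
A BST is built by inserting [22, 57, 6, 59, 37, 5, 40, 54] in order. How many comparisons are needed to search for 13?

Search path for 13: 22 -> 6
Found: False
Comparisons: 2


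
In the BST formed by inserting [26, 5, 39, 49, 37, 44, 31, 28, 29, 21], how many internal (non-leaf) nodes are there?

Tree built from: [26, 5, 39, 49, 37, 44, 31, 28, 29, 21]
Tree (level-order array): [26, 5, 39, None, 21, 37, 49, None, None, 31, None, 44, None, 28, None, None, None, None, 29]
Rule: An internal node has at least one child.
Per-node child counts:
  node 26: 2 child(ren)
  node 5: 1 child(ren)
  node 21: 0 child(ren)
  node 39: 2 child(ren)
  node 37: 1 child(ren)
  node 31: 1 child(ren)
  node 28: 1 child(ren)
  node 29: 0 child(ren)
  node 49: 1 child(ren)
  node 44: 0 child(ren)
Matching nodes: [26, 5, 39, 37, 31, 28, 49]
Count of internal (non-leaf) nodes: 7


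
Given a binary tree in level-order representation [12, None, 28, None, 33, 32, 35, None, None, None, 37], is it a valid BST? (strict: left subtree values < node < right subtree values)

Level-order array: [12, None, 28, None, 33, 32, 35, None, None, None, 37]
Validate using subtree bounds (lo, hi): at each node, require lo < value < hi,
then recurse left with hi=value and right with lo=value.
Preorder trace (stopping at first violation):
  at node 12 with bounds (-inf, +inf): OK
  at node 28 with bounds (12, +inf): OK
  at node 33 with bounds (28, +inf): OK
  at node 32 with bounds (28, 33): OK
  at node 35 with bounds (33, +inf): OK
  at node 37 with bounds (35, +inf): OK
No violation found at any node.
Result: Valid BST


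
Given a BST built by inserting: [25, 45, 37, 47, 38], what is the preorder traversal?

Tree insertion order: [25, 45, 37, 47, 38]
Tree (level-order array): [25, None, 45, 37, 47, None, 38]
Preorder traversal: [25, 45, 37, 38, 47]


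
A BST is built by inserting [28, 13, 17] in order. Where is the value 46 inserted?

Starting tree (level order): [28, 13, None, None, 17]
Insertion path: 28
Result: insert 46 as right child of 28
Final tree (level order): [28, 13, 46, None, 17]


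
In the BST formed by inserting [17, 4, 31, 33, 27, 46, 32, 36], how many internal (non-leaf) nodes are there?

Tree built from: [17, 4, 31, 33, 27, 46, 32, 36]
Tree (level-order array): [17, 4, 31, None, None, 27, 33, None, None, 32, 46, None, None, 36]
Rule: An internal node has at least one child.
Per-node child counts:
  node 17: 2 child(ren)
  node 4: 0 child(ren)
  node 31: 2 child(ren)
  node 27: 0 child(ren)
  node 33: 2 child(ren)
  node 32: 0 child(ren)
  node 46: 1 child(ren)
  node 36: 0 child(ren)
Matching nodes: [17, 31, 33, 46]
Count of internal (non-leaf) nodes: 4


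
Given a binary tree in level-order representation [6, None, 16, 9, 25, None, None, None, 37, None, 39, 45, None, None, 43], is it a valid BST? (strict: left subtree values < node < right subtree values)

Level-order array: [6, None, 16, 9, 25, None, None, None, 37, None, 39, 45, None, None, 43]
Validate using subtree bounds (lo, hi): at each node, require lo < value < hi,
then recurse left with hi=value and right with lo=value.
Preorder trace (stopping at first violation):
  at node 6 with bounds (-inf, +inf): OK
  at node 16 with bounds (6, +inf): OK
  at node 9 with bounds (6, 16): OK
  at node 25 with bounds (16, +inf): OK
  at node 37 with bounds (25, +inf): OK
  at node 39 with bounds (37, +inf): OK
  at node 45 with bounds (37, 39): VIOLATION
Node 45 violates its bound: not (37 < 45 < 39).
Result: Not a valid BST


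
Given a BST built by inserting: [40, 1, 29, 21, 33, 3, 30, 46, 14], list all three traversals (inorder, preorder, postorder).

Tree insertion order: [40, 1, 29, 21, 33, 3, 30, 46, 14]
Tree (level-order array): [40, 1, 46, None, 29, None, None, 21, 33, 3, None, 30, None, None, 14]
Inorder (L, root, R): [1, 3, 14, 21, 29, 30, 33, 40, 46]
Preorder (root, L, R): [40, 1, 29, 21, 3, 14, 33, 30, 46]
Postorder (L, R, root): [14, 3, 21, 30, 33, 29, 1, 46, 40]


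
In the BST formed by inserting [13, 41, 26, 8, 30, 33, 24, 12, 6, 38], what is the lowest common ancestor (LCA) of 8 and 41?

Tree insertion order: [13, 41, 26, 8, 30, 33, 24, 12, 6, 38]
Tree (level-order array): [13, 8, 41, 6, 12, 26, None, None, None, None, None, 24, 30, None, None, None, 33, None, 38]
In a BST, the LCA of p=8, q=41 is the first node v on the
root-to-leaf path with p <= v <= q (go left if both < v, right if both > v).
Walk from root:
  at 13: 8 <= 13 <= 41, this is the LCA
LCA = 13


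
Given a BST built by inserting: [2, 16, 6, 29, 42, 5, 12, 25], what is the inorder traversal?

Tree insertion order: [2, 16, 6, 29, 42, 5, 12, 25]
Tree (level-order array): [2, None, 16, 6, 29, 5, 12, 25, 42]
Inorder traversal: [2, 5, 6, 12, 16, 25, 29, 42]


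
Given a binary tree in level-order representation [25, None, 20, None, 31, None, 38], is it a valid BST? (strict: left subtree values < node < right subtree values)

Level-order array: [25, None, 20, None, 31, None, 38]
Validate using subtree bounds (lo, hi): at each node, require lo < value < hi,
then recurse left with hi=value and right with lo=value.
Preorder trace (stopping at first violation):
  at node 25 with bounds (-inf, +inf): OK
  at node 20 with bounds (25, +inf): VIOLATION
Node 20 violates its bound: not (25 < 20 < +inf).
Result: Not a valid BST


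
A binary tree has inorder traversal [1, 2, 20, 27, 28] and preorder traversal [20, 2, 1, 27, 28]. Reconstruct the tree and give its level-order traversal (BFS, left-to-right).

Inorder:  [1, 2, 20, 27, 28]
Preorder: [20, 2, 1, 27, 28]
Algorithm: preorder visits root first, so consume preorder in order;
for each root, split the current inorder slice at that value into
left-subtree inorder and right-subtree inorder, then recurse.
Recursive splits:
  root=20; inorder splits into left=[1, 2], right=[27, 28]
  root=2; inorder splits into left=[1], right=[]
  root=1; inorder splits into left=[], right=[]
  root=27; inorder splits into left=[], right=[28]
  root=28; inorder splits into left=[], right=[]
Reconstructed level-order: [20, 2, 27, 1, 28]


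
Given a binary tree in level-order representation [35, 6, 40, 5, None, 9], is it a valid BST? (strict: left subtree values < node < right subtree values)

Level-order array: [35, 6, 40, 5, None, 9]
Validate using subtree bounds (lo, hi): at each node, require lo < value < hi,
then recurse left with hi=value and right with lo=value.
Preorder trace (stopping at first violation):
  at node 35 with bounds (-inf, +inf): OK
  at node 6 with bounds (-inf, 35): OK
  at node 5 with bounds (-inf, 6): OK
  at node 40 with bounds (35, +inf): OK
  at node 9 with bounds (35, 40): VIOLATION
Node 9 violates its bound: not (35 < 9 < 40).
Result: Not a valid BST


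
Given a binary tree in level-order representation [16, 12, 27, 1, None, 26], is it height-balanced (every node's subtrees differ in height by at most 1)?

Tree (level-order array): [16, 12, 27, 1, None, 26]
Definition: a tree is height-balanced if, at every node, |h(left) - h(right)| <= 1 (empty subtree has height -1).
Bottom-up per-node check:
  node 1: h_left=-1, h_right=-1, diff=0 [OK], height=0
  node 12: h_left=0, h_right=-1, diff=1 [OK], height=1
  node 26: h_left=-1, h_right=-1, diff=0 [OK], height=0
  node 27: h_left=0, h_right=-1, diff=1 [OK], height=1
  node 16: h_left=1, h_right=1, diff=0 [OK], height=2
All nodes satisfy the balance condition.
Result: Balanced


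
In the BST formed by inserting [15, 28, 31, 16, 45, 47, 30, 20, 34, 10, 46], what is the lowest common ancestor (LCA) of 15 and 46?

Tree insertion order: [15, 28, 31, 16, 45, 47, 30, 20, 34, 10, 46]
Tree (level-order array): [15, 10, 28, None, None, 16, 31, None, 20, 30, 45, None, None, None, None, 34, 47, None, None, 46]
In a BST, the LCA of p=15, q=46 is the first node v on the
root-to-leaf path with p <= v <= q (go left if both < v, right if both > v).
Walk from root:
  at 15: 15 <= 15 <= 46, this is the LCA
LCA = 15


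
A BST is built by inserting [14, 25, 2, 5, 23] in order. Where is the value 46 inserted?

Starting tree (level order): [14, 2, 25, None, 5, 23]
Insertion path: 14 -> 25
Result: insert 46 as right child of 25
Final tree (level order): [14, 2, 25, None, 5, 23, 46]


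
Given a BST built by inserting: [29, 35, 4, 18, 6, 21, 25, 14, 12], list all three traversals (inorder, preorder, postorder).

Tree insertion order: [29, 35, 4, 18, 6, 21, 25, 14, 12]
Tree (level-order array): [29, 4, 35, None, 18, None, None, 6, 21, None, 14, None, 25, 12]
Inorder (L, root, R): [4, 6, 12, 14, 18, 21, 25, 29, 35]
Preorder (root, L, R): [29, 4, 18, 6, 14, 12, 21, 25, 35]
Postorder (L, R, root): [12, 14, 6, 25, 21, 18, 4, 35, 29]


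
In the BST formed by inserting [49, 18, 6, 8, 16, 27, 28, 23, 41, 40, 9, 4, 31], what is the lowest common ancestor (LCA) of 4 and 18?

Tree insertion order: [49, 18, 6, 8, 16, 27, 28, 23, 41, 40, 9, 4, 31]
Tree (level-order array): [49, 18, None, 6, 27, 4, 8, 23, 28, None, None, None, 16, None, None, None, 41, 9, None, 40, None, None, None, 31]
In a BST, the LCA of p=4, q=18 is the first node v on the
root-to-leaf path with p <= v <= q (go left if both < v, right if both > v).
Walk from root:
  at 49: both 4 and 18 < 49, go left
  at 18: 4 <= 18 <= 18, this is the LCA
LCA = 18


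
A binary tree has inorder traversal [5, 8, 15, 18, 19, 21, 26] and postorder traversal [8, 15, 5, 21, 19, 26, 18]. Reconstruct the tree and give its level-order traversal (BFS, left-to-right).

Inorder:   [5, 8, 15, 18, 19, 21, 26]
Postorder: [8, 15, 5, 21, 19, 26, 18]
Algorithm: postorder visits root last, so walk postorder right-to-left;
each value is the root of the current inorder slice — split it at that
value, recurse on the right subtree first, then the left.
Recursive splits:
  root=18; inorder splits into left=[5, 8, 15], right=[19, 21, 26]
  root=26; inorder splits into left=[19, 21], right=[]
  root=19; inorder splits into left=[], right=[21]
  root=21; inorder splits into left=[], right=[]
  root=5; inorder splits into left=[], right=[8, 15]
  root=15; inorder splits into left=[8], right=[]
  root=8; inorder splits into left=[], right=[]
Reconstructed level-order: [18, 5, 26, 15, 19, 8, 21]


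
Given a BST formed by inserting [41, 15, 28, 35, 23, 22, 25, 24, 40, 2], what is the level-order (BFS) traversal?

Tree insertion order: [41, 15, 28, 35, 23, 22, 25, 24, 40, 2]
Tree (level-order array): [41, 15, None, 2, 28, None, None, 23, 35, 22, 25, None, 40, None, None, 24]
BFS from the root, enqueuing left then right child of each popped node:
  queue [41] -> pop 41, enqueue [15], visited so far: [41]
  queue [15] -> pop 15, enqueue [2, 28], visited so far: [41, 15]
  queue [2, 28] -> pop 2, enqueue [none], visited so far: [41, 15, 2]
  queue [28] -> pop 28, enqueue [23, 35], visited so far: [41, 15, 2, 28]
  queue [23, 35] -> pop 23, enqueue [22, 25], visited so far: [41, 15, 2, 28, 23]
  queue [35, 22, 25] -> pop 35, enqueue [40], visited so far: [41, 15, 2, 28, 23, 35]
  queue [22, 25, 40] -> pop 22, enqueue [none], visited so far: [41, 15, 2, 28, 23, 35, 22]
  queue [25, 40] -> pop 25, enqueue [24], visited so far: [41, 15, 2, 28, 23, 35, 22, 25]
  queue [40, 24] -> pop 40, enqueue [none], visited so far: [41, 15, 2, 28, 23, 35, 22, 25, 40]
  queue [24] -> pop 24, enqueue [none], visited so far: [41, 15, 2, 28, 23, 35, 22, 25, 40, 24]
Result: [41, 15, 2, 28, 23, 35, 22, 25, 40, 24]
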